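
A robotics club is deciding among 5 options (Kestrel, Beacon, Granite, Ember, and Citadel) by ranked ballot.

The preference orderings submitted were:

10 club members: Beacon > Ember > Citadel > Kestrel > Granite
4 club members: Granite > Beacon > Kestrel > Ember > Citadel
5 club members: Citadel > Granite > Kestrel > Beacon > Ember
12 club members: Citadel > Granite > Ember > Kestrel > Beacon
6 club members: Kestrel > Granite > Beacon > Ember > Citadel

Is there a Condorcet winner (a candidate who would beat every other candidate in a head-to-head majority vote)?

No

Head-to-head results (37 voters total):
Kestrel vs Beacon: Kestrel wins 23–14.
Kestrel vs Granite: Granite wins 21–16.
Kestrel vs Ember: Ember wins 22–15.
Kestrel vs Citadel: Citadel wins 27–10.
Beacon vs Granite: Granite wins 27–10.
Beacon vs Ember: Beacon wins 25–12.
Beacon vs Citadel: Beacon wins 20–17.
Granite vs Ember: Granite wins 27–10.
Granite vs Citadel: Citadel wins 27–10.
Ember vs Citadel: Ember wins 20–17.
No candidate beats all others: Kestrel beats Beacon beats Ember beats Kestrel, a majority cycle.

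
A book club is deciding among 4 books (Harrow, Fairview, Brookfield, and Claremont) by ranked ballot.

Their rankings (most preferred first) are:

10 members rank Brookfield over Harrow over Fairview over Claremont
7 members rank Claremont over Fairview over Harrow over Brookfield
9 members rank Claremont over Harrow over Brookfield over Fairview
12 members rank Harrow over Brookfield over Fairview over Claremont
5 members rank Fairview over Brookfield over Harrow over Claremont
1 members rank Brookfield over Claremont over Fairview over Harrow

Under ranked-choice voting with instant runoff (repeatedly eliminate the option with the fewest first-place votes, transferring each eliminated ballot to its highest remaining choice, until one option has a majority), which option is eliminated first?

Round 1: Claremont 16, Harrow 12, Brookfield 11, Fairview 5. Fairview has the fewest and is eliminated.
Round 2: Brookfield 16, Claremont 16, Harrow 12. Harrow has the fewest and is eliminated.
Round 3: Brookfield 28, Claremont 16. Brookfield has a majority.

Fairview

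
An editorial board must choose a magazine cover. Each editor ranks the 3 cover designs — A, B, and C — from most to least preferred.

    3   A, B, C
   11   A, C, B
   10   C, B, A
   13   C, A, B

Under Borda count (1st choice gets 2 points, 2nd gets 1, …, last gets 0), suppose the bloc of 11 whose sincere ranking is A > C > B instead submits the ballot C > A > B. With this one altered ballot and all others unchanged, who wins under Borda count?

Borda totals with the altered ballot: A 30, B 13, C 68.
The winner is unchanged: still C.

C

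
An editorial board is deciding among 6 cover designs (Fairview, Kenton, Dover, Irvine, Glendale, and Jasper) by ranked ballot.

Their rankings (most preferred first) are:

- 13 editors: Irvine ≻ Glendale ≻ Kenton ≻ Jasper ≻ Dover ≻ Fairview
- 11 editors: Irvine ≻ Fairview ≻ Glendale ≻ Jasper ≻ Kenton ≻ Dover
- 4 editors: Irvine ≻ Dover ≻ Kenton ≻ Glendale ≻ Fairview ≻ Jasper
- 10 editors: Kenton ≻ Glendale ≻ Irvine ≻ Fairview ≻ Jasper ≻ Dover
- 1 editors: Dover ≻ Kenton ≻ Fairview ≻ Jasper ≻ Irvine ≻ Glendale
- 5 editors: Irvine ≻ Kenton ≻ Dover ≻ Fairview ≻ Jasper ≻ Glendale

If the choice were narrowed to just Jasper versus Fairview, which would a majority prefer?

Fairview

Ballots ranking Jasper above Fairview: 13.
Ballots ranking Fairview above Jasper: 11+4+10+1+5 = 31.
Fairview wins the head-to-head, 31–13.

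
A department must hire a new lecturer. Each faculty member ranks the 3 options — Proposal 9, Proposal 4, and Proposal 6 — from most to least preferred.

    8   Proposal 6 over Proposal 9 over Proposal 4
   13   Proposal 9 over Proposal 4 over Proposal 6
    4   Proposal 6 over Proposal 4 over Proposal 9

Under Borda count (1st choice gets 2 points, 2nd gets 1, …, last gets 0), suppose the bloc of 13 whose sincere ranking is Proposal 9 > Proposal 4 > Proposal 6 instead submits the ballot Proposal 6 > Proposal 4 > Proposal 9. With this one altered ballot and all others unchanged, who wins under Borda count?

Proposal 6

Borda totals with the altered ballot: Proposal 9 8, Proposal 4 17, Proposal 6 50.
The switch changes the winner from Proposal 9 to Proposal 6.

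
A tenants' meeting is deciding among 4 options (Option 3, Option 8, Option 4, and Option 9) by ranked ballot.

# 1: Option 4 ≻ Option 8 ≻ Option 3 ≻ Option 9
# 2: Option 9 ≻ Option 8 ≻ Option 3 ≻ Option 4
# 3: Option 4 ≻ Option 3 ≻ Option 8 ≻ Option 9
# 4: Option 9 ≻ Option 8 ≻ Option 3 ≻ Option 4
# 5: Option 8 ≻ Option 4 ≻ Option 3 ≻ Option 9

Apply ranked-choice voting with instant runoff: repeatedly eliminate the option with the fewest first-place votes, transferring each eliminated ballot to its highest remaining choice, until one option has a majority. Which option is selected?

Option 4

Round 1: Option 4 2, Option 9 2, Option 8 1, Option 3 0. Option 3 has the fewest and is eliminated.
Round 2: Option 4 2, Option 9 2, Option 8 1. Option 8 has the fewest and is eliminated.
Round 3: Option 4 3, Option 9 2. Option 4 has a majority.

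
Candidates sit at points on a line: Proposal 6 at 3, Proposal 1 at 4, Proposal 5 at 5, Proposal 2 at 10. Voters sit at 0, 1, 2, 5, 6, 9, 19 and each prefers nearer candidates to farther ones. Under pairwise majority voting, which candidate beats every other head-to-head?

Proposal 5

With single-peaked preferences on a line, the Condorcet winner is the candidate closest to the median voter.
The median voter (position 5) is closest to Proposal 5 at 5.
Check: Proposal 5 vs Proposal 2 — voters closer to Proposal 5: 5 of 7.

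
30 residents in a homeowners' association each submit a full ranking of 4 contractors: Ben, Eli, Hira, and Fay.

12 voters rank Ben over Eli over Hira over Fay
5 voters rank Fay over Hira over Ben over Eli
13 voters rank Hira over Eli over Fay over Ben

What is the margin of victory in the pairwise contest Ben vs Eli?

Ballots ranking Ben above Eli: 12+5 = 17.
Ballots ranking Eli above Ben: 13.
Ben wins 17–13, a margin of 4.

4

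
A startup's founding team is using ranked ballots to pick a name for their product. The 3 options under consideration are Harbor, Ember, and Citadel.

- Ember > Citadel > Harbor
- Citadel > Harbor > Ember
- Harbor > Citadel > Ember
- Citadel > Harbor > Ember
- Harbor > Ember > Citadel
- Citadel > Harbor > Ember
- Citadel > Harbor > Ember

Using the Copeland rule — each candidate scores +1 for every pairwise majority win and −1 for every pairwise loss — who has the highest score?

Pairwise results:
  Harbor vs Ember: Harbor wins 6–1.
  Harbor vs Citadel: Citadel wins 5–2.
  Ember vs Citadel: Citadel wins 5–2.
Copeland scores (wins − losses):
  Harbor: 1 − 1 = 0
  Ember: 0 − 2 = -2
  Citadel: 2 − 0 = 2
Citadel has the best Copeland score.

Citadel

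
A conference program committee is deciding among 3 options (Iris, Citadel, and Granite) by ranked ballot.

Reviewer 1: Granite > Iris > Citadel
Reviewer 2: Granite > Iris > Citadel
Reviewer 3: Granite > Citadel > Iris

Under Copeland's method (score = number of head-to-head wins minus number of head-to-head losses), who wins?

Granite

Pairwise results:
  Iris vs Citadel: Iris wins 2–1.
  Iris vs Granite: Granite wins 3–0.
  Citadel vs Granite: Granite wins 3–0.
Copeland scores (wins − losses):
  Iris: 1 − 1 = 0
  Citadel: 0 − 2 = -2
  Granite: 2 − 0 = 2
Granite has the best Copeland score.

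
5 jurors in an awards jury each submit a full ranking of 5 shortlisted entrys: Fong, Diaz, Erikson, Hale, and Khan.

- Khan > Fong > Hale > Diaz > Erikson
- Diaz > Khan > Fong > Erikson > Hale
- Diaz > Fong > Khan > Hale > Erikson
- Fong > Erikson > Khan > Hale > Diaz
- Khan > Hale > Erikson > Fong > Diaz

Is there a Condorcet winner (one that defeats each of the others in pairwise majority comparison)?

Head-to-head results (5 voters total):
Fong vs Diaz: Fong wins 3–2.
Fong vs Erikson: Fong wins 4–1.
Fong vs Hale: Fong wins 4–1.
Fong vs Khan: Khan wins 3–2.
Diaz vs Erikson: Diaz wins 3–2.
Diaz vs Hale: Hale wins 3–2.
Diaz vs Khan: Khan wins 3–2.
Erikson vs Hale: Hale wins 3–2.
Erikson vs Khan: Khan wins 4–1.
Hale vs Khan: Khan wins 5–0.
Khan beats each rival — Fong (3–2), Diaz (3–2), Erikson (4–1), Hale (5–0) — so Khan is the Condorcet winner.

Yes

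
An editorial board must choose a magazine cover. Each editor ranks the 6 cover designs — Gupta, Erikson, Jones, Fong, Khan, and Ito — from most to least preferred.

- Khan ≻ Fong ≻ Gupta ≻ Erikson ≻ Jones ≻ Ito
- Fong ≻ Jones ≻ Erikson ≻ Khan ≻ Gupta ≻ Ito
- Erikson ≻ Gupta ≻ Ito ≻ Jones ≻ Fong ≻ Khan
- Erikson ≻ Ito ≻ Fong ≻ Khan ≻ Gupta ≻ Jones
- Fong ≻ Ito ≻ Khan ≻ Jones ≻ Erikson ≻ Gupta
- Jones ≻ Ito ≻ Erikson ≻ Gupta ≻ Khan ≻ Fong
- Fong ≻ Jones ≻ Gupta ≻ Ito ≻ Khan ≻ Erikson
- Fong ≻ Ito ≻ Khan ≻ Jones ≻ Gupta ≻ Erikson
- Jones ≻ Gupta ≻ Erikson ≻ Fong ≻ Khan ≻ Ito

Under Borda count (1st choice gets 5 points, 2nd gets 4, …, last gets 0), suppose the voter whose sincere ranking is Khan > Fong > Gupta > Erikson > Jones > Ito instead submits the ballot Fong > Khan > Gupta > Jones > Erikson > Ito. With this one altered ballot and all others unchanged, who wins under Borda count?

Borda totals with the altered ballot: Gupta 19, Erikson 21, Jones 26, Fong 31, Khan 17, Ito 21.
The winner is unchanged: still Fong.

Fong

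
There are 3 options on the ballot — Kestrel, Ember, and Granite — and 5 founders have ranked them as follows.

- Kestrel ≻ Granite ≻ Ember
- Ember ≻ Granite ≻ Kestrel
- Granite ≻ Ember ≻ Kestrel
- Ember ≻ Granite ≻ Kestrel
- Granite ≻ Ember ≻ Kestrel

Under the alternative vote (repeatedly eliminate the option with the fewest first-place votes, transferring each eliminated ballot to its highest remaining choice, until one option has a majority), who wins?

Round 1: Ember 2, Granite 2, Kestrel 1. Kestrel has the fewest and is eliminated.
Round 2: Granite 3, Ember 2. Granite has a majority.

Granite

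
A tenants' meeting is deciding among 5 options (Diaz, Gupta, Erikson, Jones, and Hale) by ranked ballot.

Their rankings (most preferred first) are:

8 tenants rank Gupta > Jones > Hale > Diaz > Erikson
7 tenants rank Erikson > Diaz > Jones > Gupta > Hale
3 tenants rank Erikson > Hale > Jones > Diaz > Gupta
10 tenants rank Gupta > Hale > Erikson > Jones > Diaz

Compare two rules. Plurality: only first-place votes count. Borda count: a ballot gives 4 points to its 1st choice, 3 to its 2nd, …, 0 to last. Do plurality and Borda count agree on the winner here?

Yes

Plurality first-place counts: Diaz 0, Gupta 18, Erikson 10, Jones 0, Hale 0 → Gupta.
Borda totals: Diaz 32, Gupta 79, Erikson 60, Jones 54, Hale 55 → Gupta.
The two rules agree on Gupta.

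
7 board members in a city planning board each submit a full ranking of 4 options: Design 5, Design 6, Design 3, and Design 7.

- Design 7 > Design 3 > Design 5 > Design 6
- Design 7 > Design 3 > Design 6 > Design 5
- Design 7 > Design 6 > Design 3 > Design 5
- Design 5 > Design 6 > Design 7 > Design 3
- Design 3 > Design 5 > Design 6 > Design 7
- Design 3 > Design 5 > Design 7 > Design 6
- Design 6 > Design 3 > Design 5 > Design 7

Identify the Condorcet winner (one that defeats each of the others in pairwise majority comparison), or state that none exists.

There is no Condorcet winner

Head-to-head results (7 voters total):
Design 5 vs Design 6: Design 5 wins 4–3.
Design 5 vs Design 3: Design 3 wins 6–1.
Design 5 vs Design 7: Design 5 wins 4–3.
Design 6 vs Design 3: Design 3 wins 4–3.
Design 6 vs Design 7: Design 7 wins 4–3.
Design 3 vs Design 7: Design 7 wins 4–3.
No candidate beats all others: Design 5 beats Design 7 beats Design 3 beats Design 5, a majority cycle.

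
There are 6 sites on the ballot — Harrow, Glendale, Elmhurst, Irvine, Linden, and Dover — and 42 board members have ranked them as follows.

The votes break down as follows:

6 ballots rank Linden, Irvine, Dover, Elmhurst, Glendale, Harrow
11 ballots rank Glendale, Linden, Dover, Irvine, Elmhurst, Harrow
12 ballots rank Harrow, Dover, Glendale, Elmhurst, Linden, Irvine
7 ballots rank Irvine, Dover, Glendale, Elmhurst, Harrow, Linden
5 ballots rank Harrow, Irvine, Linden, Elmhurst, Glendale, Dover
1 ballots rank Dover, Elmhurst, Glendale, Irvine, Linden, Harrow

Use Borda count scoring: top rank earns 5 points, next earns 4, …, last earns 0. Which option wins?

Dover

Borda scores:
  Harrow: 6·0 + 11·0 + 12·5 + 7·1 + 5·5 + 0 = 92
  Glendale: 6·1 + 11·5 + 12·3 + 7·3 + 5·1 + 3 = 126
  Elmhurst: 6·2 + 11·1 + 12·2 + 7·2 + 5·2 + 4 = 75
  Irvine: 6·4 + 11·2 + 12·0 + 7·5 + 5·4 + 2 = 103
  Linden: 6·5 + 11·4 + 12·1 + 7·0 + 5·3 + 1 = 102
  Dover: 6·3 + 11·3 + 12·4 + 7·4 + 5·0 + 5 = 132
Dover has the highest total.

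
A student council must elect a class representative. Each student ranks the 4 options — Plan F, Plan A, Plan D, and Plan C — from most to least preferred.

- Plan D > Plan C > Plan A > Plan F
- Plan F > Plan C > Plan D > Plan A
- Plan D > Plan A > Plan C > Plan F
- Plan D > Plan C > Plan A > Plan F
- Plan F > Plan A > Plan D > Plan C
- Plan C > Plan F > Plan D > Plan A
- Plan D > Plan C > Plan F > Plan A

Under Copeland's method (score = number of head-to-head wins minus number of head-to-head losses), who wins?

Pairwise results:
  Plan F vs Plan A: Plan F wins 4–3.
  Plan F vs Plan D: Plan D wins 4–3.
  Plan F vs Plan C: Plan C wins 5–2.
  Plan A vs Plan D: Plan D wins 6–1.
  Plan A vs Plan C: Plan C wins 5–2.
  Plan D vs Plan C: Plan D wins 5–2.
Copeland scores (wins − losses):
  Plan F: 1 − 2 = -1
  Plan A: 0 − 3 = -3
  Plan D: 3 − 0 = 3
  Plan C: 2 − 1 = 1
Plan D has the best Copeland score.

Plan D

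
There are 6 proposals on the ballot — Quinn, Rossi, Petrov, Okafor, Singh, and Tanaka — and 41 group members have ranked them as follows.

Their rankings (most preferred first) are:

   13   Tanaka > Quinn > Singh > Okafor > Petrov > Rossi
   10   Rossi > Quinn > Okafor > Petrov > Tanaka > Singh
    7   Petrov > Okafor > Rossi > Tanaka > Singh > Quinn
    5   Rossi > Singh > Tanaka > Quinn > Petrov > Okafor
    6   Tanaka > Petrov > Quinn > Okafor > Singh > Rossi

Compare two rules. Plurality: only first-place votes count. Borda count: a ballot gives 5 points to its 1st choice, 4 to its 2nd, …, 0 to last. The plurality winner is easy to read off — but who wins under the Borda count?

Tanaka

Plurality first-place counts: Quinn 0, Rossi 15, Petrov 7, Okafor 0, Singh 0, Tanaka 19 → Tanaka.
Borda totals: Quinn 120, Rossi 96, Petrov 97, Okafor 96, Singh 72, Tanaka 134 → Tanaka.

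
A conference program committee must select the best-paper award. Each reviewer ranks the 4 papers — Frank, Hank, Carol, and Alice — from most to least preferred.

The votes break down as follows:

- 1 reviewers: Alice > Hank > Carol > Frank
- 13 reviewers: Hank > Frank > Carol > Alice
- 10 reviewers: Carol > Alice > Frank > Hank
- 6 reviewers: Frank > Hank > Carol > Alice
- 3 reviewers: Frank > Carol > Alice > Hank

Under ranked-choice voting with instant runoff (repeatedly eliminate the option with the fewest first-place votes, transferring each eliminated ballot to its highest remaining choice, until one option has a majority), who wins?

Round 1: Hank 13, Carol 10, Frank 9, Alice 1. Alice has the fewest and is eliminated.
Round 2: Hank 14, Carol 10, Frank 9. Frank has the fewest and is eliminated.
Round 3: Hank 20, Carol 13. Hank has a majority.

Hank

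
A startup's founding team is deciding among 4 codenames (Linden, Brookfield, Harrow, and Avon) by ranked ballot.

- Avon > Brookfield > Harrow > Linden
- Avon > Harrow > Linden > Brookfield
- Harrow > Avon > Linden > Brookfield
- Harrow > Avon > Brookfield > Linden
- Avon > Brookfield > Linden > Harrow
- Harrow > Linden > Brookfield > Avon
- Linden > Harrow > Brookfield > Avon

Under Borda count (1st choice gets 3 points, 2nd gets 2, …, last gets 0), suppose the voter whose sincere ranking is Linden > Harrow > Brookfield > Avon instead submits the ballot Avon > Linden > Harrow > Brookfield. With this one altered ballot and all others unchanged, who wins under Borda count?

Avon

Borda totals with the altered ballot: Linden 7, Brookfield 6, Harrow 13, Avon 16.
The switch changes the winner from Harrow to Avon.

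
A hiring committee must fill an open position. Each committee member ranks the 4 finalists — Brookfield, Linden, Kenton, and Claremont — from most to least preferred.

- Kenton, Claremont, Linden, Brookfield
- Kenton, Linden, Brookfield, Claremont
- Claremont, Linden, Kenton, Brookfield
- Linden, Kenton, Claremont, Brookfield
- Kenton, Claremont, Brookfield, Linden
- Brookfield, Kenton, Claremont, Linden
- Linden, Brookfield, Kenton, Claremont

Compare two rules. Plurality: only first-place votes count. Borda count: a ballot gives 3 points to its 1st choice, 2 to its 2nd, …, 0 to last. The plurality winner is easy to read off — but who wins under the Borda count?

Plurality first-place counts: Brookfield 1, Linden 2, Kenton 3, Claremont 1 → Kenton.
Borda totals: Brookfield 7, Linden 11, Kenton 15, Claremont 9 → Kenton.

Kenton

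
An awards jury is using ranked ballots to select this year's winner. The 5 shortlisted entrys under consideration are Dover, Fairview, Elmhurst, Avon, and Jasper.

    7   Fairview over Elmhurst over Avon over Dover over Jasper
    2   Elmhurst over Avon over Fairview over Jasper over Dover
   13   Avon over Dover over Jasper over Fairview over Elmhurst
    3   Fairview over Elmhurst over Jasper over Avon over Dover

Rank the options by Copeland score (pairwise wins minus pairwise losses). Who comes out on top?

Pairwise results:
  Dover vs Fairview: Dover wins 13–12.
  Dover vs Elmhurst: Dover wins 13–12.
  Dover vs Avon: Avon wins 25–0.
  Dover vs Jasper: Dover wins 20–5.
  Fairview vs Elmhurst: Fairview wins 23–2.
  Fairview vs Avon: Avon wins 15–10.
  Fairview vs Jasper: Jasper wins 13–12.
  Elmhurst vs Avon: Avon wins 13–12.
  Elmhurst vs Jasper: Jasper wins 13–12.
  Avon vs Jasper: Avon wins 22–3.
Copeland scores (wins − losses):
  Dover: 3 − 1 = 2
  Fairview: 1 − 3 = -2
  Elmhurst: 0 − 4 = -4
  Avon: 4 − 0 = 4
  Jasper: 2 − 2 = 0
Avon has the best Copeland score.

Avon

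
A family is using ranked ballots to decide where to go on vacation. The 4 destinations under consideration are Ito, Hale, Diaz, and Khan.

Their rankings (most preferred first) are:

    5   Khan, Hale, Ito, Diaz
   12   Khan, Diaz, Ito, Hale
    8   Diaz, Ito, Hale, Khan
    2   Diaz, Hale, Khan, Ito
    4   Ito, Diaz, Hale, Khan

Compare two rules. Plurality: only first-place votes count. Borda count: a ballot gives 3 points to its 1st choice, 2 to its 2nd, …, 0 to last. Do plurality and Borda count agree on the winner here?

Plurality first-place counts: Ito 4, Hale 0, Diaz 10, Khan 17 → Khan.
Borda totals: Ito 45, Hale 26, Diaz 62, Khan 53 → Diaz.
The two rules disagree: plurality picks Khan, Borda picks Diaz.

No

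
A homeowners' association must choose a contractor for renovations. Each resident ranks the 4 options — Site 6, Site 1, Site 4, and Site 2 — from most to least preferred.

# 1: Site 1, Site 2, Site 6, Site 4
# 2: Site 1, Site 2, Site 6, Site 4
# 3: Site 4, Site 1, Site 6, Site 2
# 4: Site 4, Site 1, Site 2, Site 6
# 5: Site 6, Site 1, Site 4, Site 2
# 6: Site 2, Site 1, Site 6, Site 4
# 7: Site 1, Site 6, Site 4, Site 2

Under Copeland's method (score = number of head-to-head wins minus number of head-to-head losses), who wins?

Site 1

Pairwise results:
  Site 6 vs Site 1: Site 1 wins 6–1.
  Site 6 vs Site 4: Site 6 wins 5–2.
  Site 6 vs Site 2: Site 2 wins 4–3.
  Site 1 vs Site 4: Site 1 wins 5–2.
  Site 1 vs Site 2: Site 1 wins 6–1.
  Site 4 vs Site 2: Site 4 wins 4–3.
Copeland scores (wins − losses):
  Site 6: 1 − 2 = -1
  Site 1: 3 − 0 = 3
  Site 4: 1 − 2 = -1
  Site 2: 1 − 2 = -1
Site 1 has the best Copeland score.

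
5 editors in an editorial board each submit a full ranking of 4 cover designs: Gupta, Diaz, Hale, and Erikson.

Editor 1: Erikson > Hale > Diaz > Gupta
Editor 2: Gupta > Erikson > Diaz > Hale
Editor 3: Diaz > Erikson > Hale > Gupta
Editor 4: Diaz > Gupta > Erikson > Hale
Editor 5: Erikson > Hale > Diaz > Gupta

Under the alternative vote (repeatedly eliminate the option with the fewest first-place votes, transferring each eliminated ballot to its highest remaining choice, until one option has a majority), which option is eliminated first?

Round 1: Diaz 2, Erikson 2, Gupta 1, Hale 0. Hale has the fewest and is eliminated.
Round 2: Diaz 2, Erikson 2, Gupta 1. Gupta has the fewest and is eliminated.
Round 3: Erikson 3, Diaz 2. Erikson has a majority.

Hale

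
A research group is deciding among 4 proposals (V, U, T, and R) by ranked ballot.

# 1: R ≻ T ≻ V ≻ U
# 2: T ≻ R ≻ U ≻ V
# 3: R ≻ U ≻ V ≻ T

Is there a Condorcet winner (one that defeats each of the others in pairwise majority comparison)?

Head-to-head results (3 voters total):
V vs U: U wins 2–1.
V vs T: T wins 2–1.
V vs R: R wins 3–0.
U vs T: T wins 2–1.
U vs R: R wins 3–0.
T vs R: R wins 2–1.
R beats each rival — V (3–0), U (3–0), T (2–1) — so R is the Condorcet winner.

Yes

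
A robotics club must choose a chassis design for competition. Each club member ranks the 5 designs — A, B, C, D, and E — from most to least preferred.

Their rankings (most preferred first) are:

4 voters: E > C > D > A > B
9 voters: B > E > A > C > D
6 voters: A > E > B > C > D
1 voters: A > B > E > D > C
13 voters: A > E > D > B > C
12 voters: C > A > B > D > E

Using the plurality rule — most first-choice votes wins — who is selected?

First-place vote totals:
  A: 20
  B: 9
  C: 12
  D: 0
  E: 4
A has the most first-place votes.

A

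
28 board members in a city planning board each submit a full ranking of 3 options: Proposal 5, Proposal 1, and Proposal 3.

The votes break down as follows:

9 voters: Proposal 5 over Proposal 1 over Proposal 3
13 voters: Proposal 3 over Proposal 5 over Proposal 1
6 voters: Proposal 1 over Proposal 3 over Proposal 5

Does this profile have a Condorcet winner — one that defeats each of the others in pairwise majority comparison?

Head-to-head results (28 voters total):
Proposal 5 vs Proposal 1: Proposal 5 wins 22–6.
Proposal 5 vs Proposal 3: Proposal 3 wins 19–9.
Proposal 1 vs Proposal 3: Proposal 1 wins 15–13.
No candidate beats all others: Proposal 5 beats Proposal 1 beats Proposal 3 beats Proposal 5, a majority cycle.

No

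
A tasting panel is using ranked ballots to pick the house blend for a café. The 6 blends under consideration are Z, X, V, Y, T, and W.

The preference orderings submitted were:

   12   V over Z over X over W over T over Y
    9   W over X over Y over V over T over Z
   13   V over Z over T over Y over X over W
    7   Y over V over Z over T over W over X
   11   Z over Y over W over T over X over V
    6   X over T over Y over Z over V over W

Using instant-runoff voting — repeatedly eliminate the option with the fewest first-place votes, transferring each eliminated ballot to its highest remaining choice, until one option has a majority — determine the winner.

Y

Round 1: V 25, Z 11, W 9, Y 7, X 6, T 0. T has the fewest and is eliminated.
Round 2: V 25, Z 11, W 9, Y 7, X 6. X has the fewest and is eliminated.
Round 3: V 25, Y 13, Z 11, W 9. W has the fewest and is eliminated.
Round 4: V 25, Y 22, Z 11. Z has the fewest and is eliminated.
Round 5: Y 33, V 25. Y has a majority.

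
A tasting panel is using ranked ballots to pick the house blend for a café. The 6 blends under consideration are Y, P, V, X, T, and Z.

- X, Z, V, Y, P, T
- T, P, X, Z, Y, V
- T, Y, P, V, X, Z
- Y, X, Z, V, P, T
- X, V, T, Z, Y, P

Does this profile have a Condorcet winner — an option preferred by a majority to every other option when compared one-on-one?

Yes

Head-to-head results (5 voters total):
Y vs P: Y wins 4–1.
Y vs V: Y wins 3–2.
Y vs X: X wins 3–2.
Y vs T: T wins 3–2.
Y vs Z: Z wins 3–2.
P vs V: V wins 3–2.
P vs X: X wins 3–2.
P vs T: T wins 3–2.
P vs Z: Z wins 3–2.
V vs X: X wins 4–1.
V vs T: V wins 3–2.
V vs Z: Z wins 3–2.
X vs T: X wins 3–2.
X vs Z: X wins 5–0.
T vs Z: T wins 3–2.
X beats each rival — Y (3–2), P (3–2), V (4–1), T (3–2), Z (5–0) — so X is the Condorcet winner.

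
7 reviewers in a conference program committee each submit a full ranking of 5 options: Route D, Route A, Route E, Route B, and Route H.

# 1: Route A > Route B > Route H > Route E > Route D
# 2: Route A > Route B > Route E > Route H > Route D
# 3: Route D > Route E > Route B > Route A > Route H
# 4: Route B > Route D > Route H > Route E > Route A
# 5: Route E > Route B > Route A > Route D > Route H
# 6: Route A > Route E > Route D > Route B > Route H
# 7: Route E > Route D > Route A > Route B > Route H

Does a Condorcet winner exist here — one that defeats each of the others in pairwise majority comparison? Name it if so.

Route E

Head-to-head results (7 voters total):
Route D vs Route A: Route A wins 4–3.
Route D vs Route E: Route E wins 5–2.
Route D vs Route B: Route B wins 4–3.
Route D vs Route H: Route D wins 5–2.
Route A vs Route E: Route E wins 4–3.
Route A vs Route B: Route A wins 4–3.
Route A vs Route H: Route A wins 6–1.
Route E vs Route B: Route E wins 4–3.
Route E vs Route H: Route E wins 5–2.
Route B vs Route H: Route B wins 7–0.
Route E beats each rival — Route D (5–2), Route A (4–3), Route B (4–3), Route H (5–2) — so Route E is the Condorcet winner.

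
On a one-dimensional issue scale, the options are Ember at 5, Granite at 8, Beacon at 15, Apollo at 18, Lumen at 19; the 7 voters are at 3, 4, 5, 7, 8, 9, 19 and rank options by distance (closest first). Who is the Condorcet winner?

With single-peaked preferences on a line, the Condorcet winner is the candidate closest to the median voter.
The median voter (position 7) is closest to Granite at 8.
Check: Granite vs Beacon — voters closer to Granite: 6 of 7.

Granite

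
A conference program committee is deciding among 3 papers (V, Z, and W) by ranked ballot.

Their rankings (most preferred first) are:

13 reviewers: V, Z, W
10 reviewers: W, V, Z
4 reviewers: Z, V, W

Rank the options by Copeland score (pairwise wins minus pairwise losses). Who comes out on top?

V

Pairwise results:
  V vs Z: V wins 23–4.
  V vs W: V wins 17–10.
  Z vs W: Z wins 17–10.
Copeland scores (wins − losses):
  V: 2 − 0 = 2
  Z: 1 − 1 = 0
  W: 0 − 2 = -2
V has the best Copeland score.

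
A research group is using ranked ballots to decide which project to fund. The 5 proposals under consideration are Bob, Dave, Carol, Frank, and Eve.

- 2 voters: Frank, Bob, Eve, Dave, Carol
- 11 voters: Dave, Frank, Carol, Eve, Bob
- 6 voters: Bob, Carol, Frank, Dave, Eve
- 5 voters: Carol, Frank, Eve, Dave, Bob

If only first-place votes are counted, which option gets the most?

First-place vote totals:
  Bob: 6
  Dave: 11
  Carol: 5
  Frank: 2
  Eve: 0
Dave has the most first-place votes.

Dave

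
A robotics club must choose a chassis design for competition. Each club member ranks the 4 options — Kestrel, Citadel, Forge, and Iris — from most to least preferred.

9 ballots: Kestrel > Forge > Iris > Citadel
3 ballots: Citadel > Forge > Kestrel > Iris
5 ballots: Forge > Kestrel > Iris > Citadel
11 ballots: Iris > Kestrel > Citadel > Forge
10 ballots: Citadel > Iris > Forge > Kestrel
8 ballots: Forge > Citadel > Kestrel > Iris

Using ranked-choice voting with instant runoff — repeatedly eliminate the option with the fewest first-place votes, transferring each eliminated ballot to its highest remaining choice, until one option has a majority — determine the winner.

Round 1: Citadel 13, Forge 13, Iris 11, Kestrel 9. Kestrel has the fewest and is eliminated.
Round 2: Forge 22, Citadel 13, Iris 11. Iris has the fewest and is eliminated.
Round 3: Citadel 24, Forge 22. Citadel has a majority.

Citadel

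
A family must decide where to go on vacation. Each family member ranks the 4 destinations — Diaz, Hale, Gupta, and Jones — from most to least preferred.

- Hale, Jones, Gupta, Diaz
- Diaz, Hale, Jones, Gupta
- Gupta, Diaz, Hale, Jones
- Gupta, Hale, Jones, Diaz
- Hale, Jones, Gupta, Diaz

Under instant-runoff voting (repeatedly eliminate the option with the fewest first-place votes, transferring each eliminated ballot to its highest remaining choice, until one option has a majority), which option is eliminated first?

Round 1: Hale 2, Gupta 2, Diaz 1, Jones 0. Jones has the fewest and is eliminated.
Round 2: Hale 2, Gupta 2, Diaz 1. Diaz has the fewest and is eliminated.
Round 3: Hale 3, Gupta 2. Hale has a majority.

Jones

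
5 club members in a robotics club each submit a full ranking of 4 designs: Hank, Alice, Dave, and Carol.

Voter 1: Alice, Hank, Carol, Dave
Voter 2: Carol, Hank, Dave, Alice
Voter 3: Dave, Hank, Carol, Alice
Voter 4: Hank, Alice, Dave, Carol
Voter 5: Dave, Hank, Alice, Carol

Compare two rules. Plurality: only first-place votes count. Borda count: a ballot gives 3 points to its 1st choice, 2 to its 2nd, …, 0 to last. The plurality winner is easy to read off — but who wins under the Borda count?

Plurality first-place counts: Hank 1, Alice 1, Dave 2, Carol 1 → Dave.
Borda totals: Hank 11, Alice 6, Dave 8, Carol 5 → Hank.

Hank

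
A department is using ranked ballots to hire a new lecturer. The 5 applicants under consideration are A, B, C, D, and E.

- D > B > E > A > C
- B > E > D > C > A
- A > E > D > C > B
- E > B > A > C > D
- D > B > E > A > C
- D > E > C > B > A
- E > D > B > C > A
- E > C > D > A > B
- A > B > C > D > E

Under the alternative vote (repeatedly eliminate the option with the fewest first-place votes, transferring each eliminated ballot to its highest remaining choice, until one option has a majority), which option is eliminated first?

Round 1: D 3, E 3, A 2, B 1, C 0. C has the fewest and is eliminated.
Round 2: D 3, E 3, A 2, B 1. B has the fewest and is eliminated.
Round 3: E 4, D 3, A 2. A has the fewest and is eliminated.
Round 4: E 5, D 4. E has a majority.

C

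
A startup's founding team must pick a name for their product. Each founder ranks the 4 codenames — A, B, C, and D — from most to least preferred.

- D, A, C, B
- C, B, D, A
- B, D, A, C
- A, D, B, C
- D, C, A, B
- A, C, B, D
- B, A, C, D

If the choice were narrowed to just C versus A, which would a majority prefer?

Ballots ranking C above A: 2.
Ballots ranking A above C: 5.
A wins the head-to-head, 5–2.

A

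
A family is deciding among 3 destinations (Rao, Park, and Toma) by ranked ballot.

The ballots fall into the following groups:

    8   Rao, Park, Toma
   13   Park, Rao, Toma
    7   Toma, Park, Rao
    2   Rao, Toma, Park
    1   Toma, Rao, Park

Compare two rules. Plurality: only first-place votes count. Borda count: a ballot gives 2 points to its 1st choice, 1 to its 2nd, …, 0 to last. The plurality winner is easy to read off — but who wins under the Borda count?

Park

Plurality first-place counts: Rao 10, Park 13, Toma 8 → Park.
Borda totals: Rao 34, Park 41, Toma 18 → Park.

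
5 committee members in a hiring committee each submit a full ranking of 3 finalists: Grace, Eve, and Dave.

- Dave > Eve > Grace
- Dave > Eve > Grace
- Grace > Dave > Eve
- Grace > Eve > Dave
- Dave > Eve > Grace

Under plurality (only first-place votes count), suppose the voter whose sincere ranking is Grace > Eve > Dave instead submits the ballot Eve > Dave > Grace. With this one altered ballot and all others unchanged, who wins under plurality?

First-place totals with the altered ballot: Grace 1, Eve 1, Dave 3.
The winner is unchanged: still Dave.

Dave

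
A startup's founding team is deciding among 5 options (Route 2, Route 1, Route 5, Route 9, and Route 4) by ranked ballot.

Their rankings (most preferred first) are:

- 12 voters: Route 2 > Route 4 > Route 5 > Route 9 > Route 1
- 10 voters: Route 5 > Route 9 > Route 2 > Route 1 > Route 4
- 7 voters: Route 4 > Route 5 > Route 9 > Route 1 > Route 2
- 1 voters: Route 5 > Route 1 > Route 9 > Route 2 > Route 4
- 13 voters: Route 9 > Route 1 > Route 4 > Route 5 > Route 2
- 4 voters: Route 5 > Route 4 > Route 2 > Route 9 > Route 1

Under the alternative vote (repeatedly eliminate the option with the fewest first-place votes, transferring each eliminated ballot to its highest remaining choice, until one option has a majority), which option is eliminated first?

Round 1: Route 5 15, Route 9 13, Route 2 12, Route 4 7, Route 1 0. Route 1 has the fewest and is eliminated.
Round 2: Route 5 15, Route 9 13, Route 2 12, Route 4 7. Route 4 has the fewest and is eliminated.
Round 3: Route 5 22, Route 9 13, Route 2 12. Route 2 has the fewest and is eliminated.
Round 4: Route 5 34, Route 9 13. Route 5 has a majority.

Route 1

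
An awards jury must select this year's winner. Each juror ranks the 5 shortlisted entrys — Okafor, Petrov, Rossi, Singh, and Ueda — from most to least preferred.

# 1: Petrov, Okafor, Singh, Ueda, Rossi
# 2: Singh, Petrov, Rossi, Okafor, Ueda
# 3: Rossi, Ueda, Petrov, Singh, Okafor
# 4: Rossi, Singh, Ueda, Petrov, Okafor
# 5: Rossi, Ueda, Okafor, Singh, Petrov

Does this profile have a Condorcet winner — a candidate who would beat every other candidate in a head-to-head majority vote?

Yes

Head-to-head results (5 voters total):
Okafor vs Petrov: Petrov wins 4–1.
Okafor vs Rossi: Rossi wins 4–1.
Okafor vs Singh: Singh wins 3–2.
Okafor vs Ueda: Ueda wins 3–2.
Petrov vs Rossi: Rossi wins 3–2.
Petrov vs Singh: Singh wins 3–2.
Petrov vs Ueda: Ueda wins 3–2.
Rossi vs Singh: Rossi wins 3–2.
Rossi vs Ueda: Rossi wins 4–1.
Singh vs Ueda: Singh wins 3–2.
Rossi beats each rival — Okafor (4–1), Petrov (3–2), Singh (3–2), Ueda (4–1) — so Rossi is the Condorcet winner.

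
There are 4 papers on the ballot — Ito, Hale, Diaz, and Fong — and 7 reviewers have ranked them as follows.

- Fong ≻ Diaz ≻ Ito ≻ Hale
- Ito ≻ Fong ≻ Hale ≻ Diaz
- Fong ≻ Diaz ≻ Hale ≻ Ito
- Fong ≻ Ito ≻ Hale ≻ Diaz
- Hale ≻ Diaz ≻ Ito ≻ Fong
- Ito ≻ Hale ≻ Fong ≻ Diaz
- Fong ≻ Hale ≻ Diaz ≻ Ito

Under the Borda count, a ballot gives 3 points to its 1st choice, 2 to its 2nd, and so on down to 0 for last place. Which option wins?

Fong

Borda scores:
  Ito: 1 + 3 + 0 + 2 + 1 + 3 + 0 = 10
  Hale: 0 + 1 + 1 + 1 + 3 + 2 + 2 = 10
  Diaz: 2 + 0 + 2 + 0 + 2 + 0 + 1 = 7
  Fong: 3 + 2 + 3 + 3 + 0 + 1 + 3 = 15
Fong has the highest total.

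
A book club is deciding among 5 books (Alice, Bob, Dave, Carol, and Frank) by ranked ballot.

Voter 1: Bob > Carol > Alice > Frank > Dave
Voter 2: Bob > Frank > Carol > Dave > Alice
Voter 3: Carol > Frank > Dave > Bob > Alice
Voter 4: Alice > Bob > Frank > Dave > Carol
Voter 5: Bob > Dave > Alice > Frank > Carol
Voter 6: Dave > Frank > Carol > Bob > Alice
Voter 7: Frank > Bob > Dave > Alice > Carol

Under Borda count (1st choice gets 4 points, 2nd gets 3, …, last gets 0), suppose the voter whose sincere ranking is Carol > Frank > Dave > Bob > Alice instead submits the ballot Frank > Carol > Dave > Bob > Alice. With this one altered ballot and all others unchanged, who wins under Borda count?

Bob

Borda totals with the altered ballot: Alice 9, Bob 20, Dave 13, Carol 10, Frank 18.
The winner is unchanged: still Bob.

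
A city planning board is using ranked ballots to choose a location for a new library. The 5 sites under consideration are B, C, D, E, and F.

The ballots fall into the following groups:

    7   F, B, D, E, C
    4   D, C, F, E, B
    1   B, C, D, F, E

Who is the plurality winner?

First-place vote totals:
  B: 1
  C: 0
  D: 4
  E: 0
  F: 7
F has the most first-place votes.

F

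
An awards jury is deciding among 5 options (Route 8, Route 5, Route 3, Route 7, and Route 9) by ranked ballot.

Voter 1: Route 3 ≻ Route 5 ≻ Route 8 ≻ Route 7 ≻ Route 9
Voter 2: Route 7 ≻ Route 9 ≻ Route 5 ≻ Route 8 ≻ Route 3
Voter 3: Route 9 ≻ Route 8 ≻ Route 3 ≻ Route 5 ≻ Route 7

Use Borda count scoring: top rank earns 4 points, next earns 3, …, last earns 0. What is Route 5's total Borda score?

6

Borda scores:
  Route 8: 2 + 1 + 3 = 6
  Route 5: 3 + 2 + 1 = 6
  Route 3: 4 + 0 + 2 = 6
  Route 7: 1 + 4 + 0 = 5
  Route 9: 0 + 3 + 4 = 7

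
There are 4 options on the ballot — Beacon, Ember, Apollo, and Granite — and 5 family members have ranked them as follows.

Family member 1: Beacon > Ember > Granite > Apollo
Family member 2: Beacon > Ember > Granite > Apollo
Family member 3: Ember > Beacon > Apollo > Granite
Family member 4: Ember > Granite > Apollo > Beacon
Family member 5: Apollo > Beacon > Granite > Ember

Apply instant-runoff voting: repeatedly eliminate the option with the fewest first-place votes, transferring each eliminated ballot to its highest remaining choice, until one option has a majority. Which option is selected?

Beacon

Round 1: Beacon 2, Ember 2, Apollo 1, Granite 0. Granite has the fewest and is eliminated.
Round 2: Beacon 2, Ember 2, Apollo 1. Apollo has the fewest and is eliminated.
Round 3: Beacon 3, Ember 2. Beacon has a majority.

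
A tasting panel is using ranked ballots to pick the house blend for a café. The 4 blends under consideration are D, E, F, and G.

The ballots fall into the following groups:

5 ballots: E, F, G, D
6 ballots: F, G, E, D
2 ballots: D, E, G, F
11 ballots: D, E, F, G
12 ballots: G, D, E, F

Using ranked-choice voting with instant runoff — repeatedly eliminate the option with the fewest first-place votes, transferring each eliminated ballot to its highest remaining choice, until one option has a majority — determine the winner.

Round 1: D 13, G 12, F 6, E 5. E has the fewest and is eliminated.
Round 2: D 13, G 12, F 11. F has the fewest and is eliminated.
Round 3: G 23, D 13. G has a majority.

G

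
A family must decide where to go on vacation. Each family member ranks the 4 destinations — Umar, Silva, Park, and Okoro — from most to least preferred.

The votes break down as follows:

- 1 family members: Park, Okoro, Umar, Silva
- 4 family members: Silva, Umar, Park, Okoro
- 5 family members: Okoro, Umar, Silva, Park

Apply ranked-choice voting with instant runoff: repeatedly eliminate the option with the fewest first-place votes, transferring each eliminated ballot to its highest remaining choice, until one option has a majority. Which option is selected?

Okoro

Round 1: Okoro 5, Silva 4, Park 1, Umar 0. Umar has the fewest and is eliminated.
Round 2: Okoro 5, Silva 4, Park 1. Park has the fewest and is eliminated.
Round 3: Okoro 6, Silva 4. Okoro has a majority.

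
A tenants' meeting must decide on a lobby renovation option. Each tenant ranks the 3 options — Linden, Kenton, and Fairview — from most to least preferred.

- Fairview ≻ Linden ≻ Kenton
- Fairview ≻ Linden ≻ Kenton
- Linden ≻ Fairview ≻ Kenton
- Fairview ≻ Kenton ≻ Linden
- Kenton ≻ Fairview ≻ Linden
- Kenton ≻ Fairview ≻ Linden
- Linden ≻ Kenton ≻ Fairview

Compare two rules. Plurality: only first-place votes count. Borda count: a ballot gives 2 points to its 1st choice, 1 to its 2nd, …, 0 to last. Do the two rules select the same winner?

Plurality first-place counts: Linden 2, Kenton 2, Fairview 3 → Fairview.
Borda totals: Linden 6, Kenton 6, Fairview 9 → Fairview.
The two rules agree on Fairview.

Yes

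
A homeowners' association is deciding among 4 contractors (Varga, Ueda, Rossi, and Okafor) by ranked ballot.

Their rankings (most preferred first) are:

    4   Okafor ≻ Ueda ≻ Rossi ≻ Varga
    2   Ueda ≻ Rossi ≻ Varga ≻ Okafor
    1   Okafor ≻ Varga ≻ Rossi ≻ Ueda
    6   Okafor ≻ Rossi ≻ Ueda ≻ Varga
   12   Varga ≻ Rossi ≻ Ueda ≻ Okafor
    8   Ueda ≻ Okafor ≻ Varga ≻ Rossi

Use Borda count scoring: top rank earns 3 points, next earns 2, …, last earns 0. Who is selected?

Borda scores:
  Varga: 4·0 + 2·1 + 2 + 6·0 + 12·3 + 8·1 = 48
  Ueda: 4·2 + 2·3 + 0 + 6·1 + 12·1 + 8·3 = 56
  Rossi: 4·1 + 2·2 + 1 + 6·2 + 12·2 + 8·0 = 45
  Okafor: 4·3 + 2·0 + 3 + 6·3 + 12·0 + 8·2 = 49
Ueda has the highest total.

Ueda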